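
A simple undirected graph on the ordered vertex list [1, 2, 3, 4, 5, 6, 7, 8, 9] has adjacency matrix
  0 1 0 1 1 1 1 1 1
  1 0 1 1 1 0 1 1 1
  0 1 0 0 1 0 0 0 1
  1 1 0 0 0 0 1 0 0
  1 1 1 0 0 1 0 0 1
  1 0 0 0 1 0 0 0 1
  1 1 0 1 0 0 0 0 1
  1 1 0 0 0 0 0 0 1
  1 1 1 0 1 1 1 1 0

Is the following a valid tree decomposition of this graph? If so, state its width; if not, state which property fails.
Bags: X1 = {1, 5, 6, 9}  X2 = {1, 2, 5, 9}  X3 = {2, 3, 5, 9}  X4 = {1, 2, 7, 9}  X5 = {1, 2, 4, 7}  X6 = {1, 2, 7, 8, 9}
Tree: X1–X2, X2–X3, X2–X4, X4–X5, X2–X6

No — bags containing vertex 7 are not connected in the tree.

A tree decomposition must satisfy three properties: every vertex lies in some bag; for every edge, both endpoints lie together in some bag; and for every vertex, the bags containing it form a connected subtree. Here bags containing vertex 7 are not connected in the tree, so the decomposition is invalid.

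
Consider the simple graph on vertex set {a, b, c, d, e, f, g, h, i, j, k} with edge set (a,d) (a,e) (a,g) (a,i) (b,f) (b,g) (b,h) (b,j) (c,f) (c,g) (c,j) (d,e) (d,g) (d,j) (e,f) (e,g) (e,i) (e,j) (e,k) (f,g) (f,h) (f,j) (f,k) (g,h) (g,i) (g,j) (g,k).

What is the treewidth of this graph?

3

A width-3 tree decomposition is:
Bags: B1 = {e, f, g, j}  B2 = {e, f, g, k}  B3 = {d, e, g, j}  B4 = {a, d, e, g}  B5 = {a, e, g, i}  B6 = {c, f, g, j}  B7 = {b, f, g, j}  B8 = {b, f, g, h}
Tree: B1–B2, B1–B3, B3–B4, B4–B5, B1–B6, B6–B7, B7–B8
Every bag has size at most 4, so the width is 4 − 1 = 3 and tw(G) ≤ 3. For the lower bound, the 4 vertices {d, e, g, j} are pairwise adjacent, and any tree decomposition puts a clique entirely inside one bag — forcing width ≥ 3. The upper and lower bounds meet at 3, so that is the treewidth.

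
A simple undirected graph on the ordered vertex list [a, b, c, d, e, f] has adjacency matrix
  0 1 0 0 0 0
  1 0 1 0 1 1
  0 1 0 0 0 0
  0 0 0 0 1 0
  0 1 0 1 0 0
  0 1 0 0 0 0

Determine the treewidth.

1

A width-1 tree decomposition is:
Bags: B1 = {a, b}  B2 = {b, e}  B3 = {b, c}  B4 = {b, f}  B5 = {d, e}
Tree: B1–B2, B2–B3, B1–B4, B2–B5
Each bag holds 2 vertices, so the decomposition has width 1, which upper-bounds the treewidth. G has an edge, so its treewidth is at least 1. Therefore the treewidth is 1.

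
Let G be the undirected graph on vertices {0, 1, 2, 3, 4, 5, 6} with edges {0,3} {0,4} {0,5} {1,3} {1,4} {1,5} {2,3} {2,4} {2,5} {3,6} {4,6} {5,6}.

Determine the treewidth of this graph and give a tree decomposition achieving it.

Treewidth 3.
One such decomposition:
Bags: B1 = {1, 3, 4, 5}  B2 = {2, 3, 4, 5}  B3 = {3, 4, 5, 6}  B4 = {0, 3, 4, 5}
Tree: B1–B2, B2–B3, B3–B4

Every bag has size at most 4, so the width is 4 − 1 = 3 and tw(G) ≤ 3. For the lower bound: the 4 vertex sets {1,5}, {2,4}, {3}, {6} are disjoint, each induces a connected subgraph, and every pair is joined by at least one edge of G. Contracting each set to a single vertex therefore yields K_{4} as a minor, and since treewidth is minor-monotone, tw(G) ≥ tw(K_{4}) = 3. Therefore the treewidth is 3.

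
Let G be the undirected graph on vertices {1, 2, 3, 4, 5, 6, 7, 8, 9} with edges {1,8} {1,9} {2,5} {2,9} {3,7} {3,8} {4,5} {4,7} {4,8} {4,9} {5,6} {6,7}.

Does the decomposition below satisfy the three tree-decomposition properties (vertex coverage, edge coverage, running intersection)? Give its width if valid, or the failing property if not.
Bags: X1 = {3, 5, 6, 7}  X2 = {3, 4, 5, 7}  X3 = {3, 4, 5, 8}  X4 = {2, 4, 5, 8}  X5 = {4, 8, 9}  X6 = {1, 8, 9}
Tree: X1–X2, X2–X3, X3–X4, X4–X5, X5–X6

A tree decomposition must satisfy three properties: every vertex lies in some bag; for every edge, both endpoints lie together in some bag; and for every vertex, the bags containing it form a connected subtree. Here edge (2,9) lies in no bag, so the decomposition is invalid.

No — edge (2,9) lies in no bag.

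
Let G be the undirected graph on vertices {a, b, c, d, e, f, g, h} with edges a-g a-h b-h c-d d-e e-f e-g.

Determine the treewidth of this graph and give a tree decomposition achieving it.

Treewidth 1.
Bags: B1 = {e, g}  B2 = {a, g}  B3 = {a, h}  B4 = {d, e}  B5 = {c, d}  B6 = {b, h}  B7 = {e, f}
Tree: B1–B2, B2–B3, B1–B4, B4–B5, B3–B6, B4–B7

Each bag holds 2 vertices, so the decomposition has width 1, which upper-bounds the treewidth. G has an edge, so its treewidth is at least 1. Combining the bounds, tw(G) = 1.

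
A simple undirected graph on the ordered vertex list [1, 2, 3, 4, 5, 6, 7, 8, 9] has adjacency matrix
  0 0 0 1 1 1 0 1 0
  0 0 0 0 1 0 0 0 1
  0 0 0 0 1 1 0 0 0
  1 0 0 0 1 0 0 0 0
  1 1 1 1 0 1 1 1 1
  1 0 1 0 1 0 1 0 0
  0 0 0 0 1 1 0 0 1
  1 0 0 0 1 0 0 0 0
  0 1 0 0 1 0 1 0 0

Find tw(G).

A width-2 tree decomposition is:
Bags: B1 = {1, 5, 6}  B2 = {5, 6, 7}  B3 = {1, 5, 8}  B4 = {3, 5, 6}  B5 = {1, 4, 5}  B6 = {5, 7, 9}  B7 = {2, 5, 9}
Tree: B1–B2, B1–B3, B2–B4, B3–B5, B2–B6, B6–B7
Every bag has size at most 3, so the width is 3 − 1 = 2 and tw(G) ≤ 2. For the lower bound, the 3 vertices {1, 5, 8} are pairwise adjacent, and any tree decomposition puts a clique entirely inside one bag — forcing width ≥ 2. Therefore the treewidth is 2.

2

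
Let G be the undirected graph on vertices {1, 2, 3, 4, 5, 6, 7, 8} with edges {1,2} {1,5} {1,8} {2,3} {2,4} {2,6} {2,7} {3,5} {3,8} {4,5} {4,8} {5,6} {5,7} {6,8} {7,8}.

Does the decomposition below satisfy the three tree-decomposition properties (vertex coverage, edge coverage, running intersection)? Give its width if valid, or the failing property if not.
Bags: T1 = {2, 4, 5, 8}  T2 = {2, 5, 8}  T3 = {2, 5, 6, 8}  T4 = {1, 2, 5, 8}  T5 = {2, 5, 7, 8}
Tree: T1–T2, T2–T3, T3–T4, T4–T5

A tree decomposition must satisfy three properties: every vertex lies in some bag; for every edge, both endpoints lie together in some bag; and for every vertex, the bags containing it form a connected subtree. Here vertex 3 appears in no bag, so the decomposition is invalid.

No — vertex 3 appears in no bag.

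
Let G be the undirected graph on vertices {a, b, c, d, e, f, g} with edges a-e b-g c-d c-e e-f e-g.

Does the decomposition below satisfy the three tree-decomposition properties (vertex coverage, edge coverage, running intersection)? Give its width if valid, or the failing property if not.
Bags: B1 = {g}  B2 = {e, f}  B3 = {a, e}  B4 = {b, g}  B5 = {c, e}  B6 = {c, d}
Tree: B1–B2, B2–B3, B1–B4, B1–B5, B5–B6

A tree decomposition must satisfy three properties: every vertex lies in some bag; for every edge, both endpoints lie together in some bag; and for every vertex, the bags containing it form a connected subtree. Here edge (e,g) lies in no bag, so the decomposition is invalid.

No — edge (e,g) lies in no bag.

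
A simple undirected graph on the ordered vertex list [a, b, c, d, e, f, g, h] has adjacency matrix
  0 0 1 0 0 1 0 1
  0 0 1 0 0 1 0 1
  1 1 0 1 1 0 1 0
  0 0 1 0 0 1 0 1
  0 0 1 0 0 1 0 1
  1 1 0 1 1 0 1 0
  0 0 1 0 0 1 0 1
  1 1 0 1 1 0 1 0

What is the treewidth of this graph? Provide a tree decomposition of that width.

Treewidth 3.
Bags: B1 = {c, e, f, h}  B2 = {c, f, g, h}  B3 = {b, c, f, h}  B4 = {c, d, f, h}  B5 = {a, c, f, h}
Tree: B1–B2, B2–B3, B3–B4, B4–B5

The largest bag has 4 vertices, giving width 3; this decomposition certifies tw(G) ≤ 3. For the lower bound: the 4 vertex sets {e,f}, {g,h}, {c}, {b} are disjoint, each induces a connected subgraph, and every pair is joined by at least one edge of G. Contracting each set to a single vertex therefore yields K_{4} as a minor, and since treewidth is minor-monotone, tw(G) ≥ tw(K_{4}) = 3. Combining the bounds, tw(G) = 3.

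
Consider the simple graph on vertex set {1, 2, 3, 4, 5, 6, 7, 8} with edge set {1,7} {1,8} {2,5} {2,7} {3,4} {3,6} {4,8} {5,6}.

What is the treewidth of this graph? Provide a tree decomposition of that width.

Every bag has size at most 3, so the width is 3 − 1 = 2 and tw(G) ≤ 2. Since 5–2–7–1–8–4–3–6–5 is a cycle in G, G is not acyclic. Forests are exactly the graphs of treewidth ≤ 1, so tw(G) ≥ 2. Combining the bounds, tw(G) = 2.

Treewidth 2.
One optimal decomposition is:
Bags: B1 = {2, 5, 7}  B2 = {1, 5, 7}  B3 = {1, 5, 8}  B4 = {4, 5, 8}  B5 = {3, 4, 5}  B6 = {3, 5, 6}
Tree: B1–B2, B2–B3, B3–B4, B4–B5, B5–B6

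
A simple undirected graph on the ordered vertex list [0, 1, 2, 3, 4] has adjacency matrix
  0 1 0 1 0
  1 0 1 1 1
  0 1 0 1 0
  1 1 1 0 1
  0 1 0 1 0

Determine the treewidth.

A width-2 tree decomposition is:
Bags: B1 = {1, 2, 3}  B2 = {0, 1, 3}  B3 = {1, 3, 4}
Tree: B1–B2, B2–B3
The largest bag has 3 vertices, giving width 2; this decomposition certifies tw(G) ≤ 2. On the other hand G contains the 3-clique {0, 1, 3}. A clique must lie in a single bag of any decomposition, so no decomposition can have width below 2. Combining the bounds, tw(G) = 2.

2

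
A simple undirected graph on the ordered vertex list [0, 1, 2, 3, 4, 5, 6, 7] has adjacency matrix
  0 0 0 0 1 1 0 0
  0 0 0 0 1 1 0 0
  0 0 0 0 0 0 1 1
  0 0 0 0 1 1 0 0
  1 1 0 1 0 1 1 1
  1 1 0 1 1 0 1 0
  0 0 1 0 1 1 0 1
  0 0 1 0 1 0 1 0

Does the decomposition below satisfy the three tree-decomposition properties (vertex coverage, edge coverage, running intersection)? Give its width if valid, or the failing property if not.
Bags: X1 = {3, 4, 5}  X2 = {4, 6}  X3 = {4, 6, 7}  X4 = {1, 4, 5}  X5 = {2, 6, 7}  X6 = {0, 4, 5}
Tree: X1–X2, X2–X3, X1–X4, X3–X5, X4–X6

No — edge (5,6) lies in no bag.

A tree decomposition must satisfy three properties: every vertex lies in some bag; for every edge, both endpoints lie together in some bag; and for every vertex, the bags containing it form a connected subtree. Here edge (5,6) lies in no bag, so the decomposition is invalid.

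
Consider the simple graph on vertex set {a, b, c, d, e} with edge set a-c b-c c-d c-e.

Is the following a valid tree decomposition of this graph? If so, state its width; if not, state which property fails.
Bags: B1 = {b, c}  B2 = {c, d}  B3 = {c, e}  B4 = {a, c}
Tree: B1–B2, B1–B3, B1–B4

Vertex coverage: the bags together contain {a, b, c, d, e}, the full vertex set. Edge coverage: each edge of G has both endpoints in at least one bag. Running intersection: for every vertex, the bags containing it form a connected subtree. All three properties hold, so this is a valid tree decomposition of width max|bag| − 1 = 1, and hence tw(G) ≤ 1.

Yes; width 1.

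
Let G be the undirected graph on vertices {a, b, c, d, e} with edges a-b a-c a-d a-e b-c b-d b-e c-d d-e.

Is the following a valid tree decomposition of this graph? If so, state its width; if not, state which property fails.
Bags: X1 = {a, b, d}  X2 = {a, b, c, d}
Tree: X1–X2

A tree decomposition must satisfy three properties: every vertex lies in some bag; for every edge, both endpoints lie together in some bag; and for every vertex, the bags containing it form a connected subtree. Here vertex e appears in no bag, so the decomposition is invalid.

No — vertex e appears in no bag.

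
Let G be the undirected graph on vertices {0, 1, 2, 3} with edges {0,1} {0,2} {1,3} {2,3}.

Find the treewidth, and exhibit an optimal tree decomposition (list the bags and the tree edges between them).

The largest bag has 3 vertices, giving width 2; this decomposition certifies tw(G) ≤ 2. Since 1–0–2–3–1 is a cycle in G, G is not acyclic. Forests are exactly the graphs of treewidth ≤ 1, so tw(G) ≥ 2. Hence tw(G) = 2 exactly.

Treewidth 2.
One such decomposition:
Bags: B1 = {0, 1, 2}  B2 = {1, 2, 3}
Tree: B1–B2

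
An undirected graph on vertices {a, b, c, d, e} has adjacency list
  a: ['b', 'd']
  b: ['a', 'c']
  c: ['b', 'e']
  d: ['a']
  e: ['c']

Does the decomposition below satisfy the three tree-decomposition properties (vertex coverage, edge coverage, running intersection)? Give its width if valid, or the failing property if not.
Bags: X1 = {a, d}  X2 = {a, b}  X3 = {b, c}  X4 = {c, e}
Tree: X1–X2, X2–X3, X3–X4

Yes; width 1.

Vertex coverage: the bags together contain {a, b, c, d, e}, the full vertex set. Edge coverage: each edge of G has both endpoints in at least one bag. Running intersection: for every vertex, the bags containing it form a connected subtree. All three properties hold, so this is a valid tree decomposition of width max|bag| − 1 = 1, and hence tw(G) ≤ 1.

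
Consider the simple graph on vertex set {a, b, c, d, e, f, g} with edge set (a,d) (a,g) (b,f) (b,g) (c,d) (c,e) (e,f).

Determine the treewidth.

A width-2 tree decomposition is:
Bags: B1 = {c, d, e}  B2 = {d, e, f}  B3 = {b, d, f}  B4 = {b, d, g}  B5 = {a, d, g}
Tree: B1–B2, B2–B3, B3–B4, B4–B5
Each bag holds 3 vertices, so the decomposition has width 2, which upper-bounds the treewidth. For the lower bound, G contains the cycle d–c–e–f–b–g–a–d, so G is not a forest; only forests have treewidth ≤ 1, hence tw(G) ≥ 2. Therefore the treewidth is 2.

2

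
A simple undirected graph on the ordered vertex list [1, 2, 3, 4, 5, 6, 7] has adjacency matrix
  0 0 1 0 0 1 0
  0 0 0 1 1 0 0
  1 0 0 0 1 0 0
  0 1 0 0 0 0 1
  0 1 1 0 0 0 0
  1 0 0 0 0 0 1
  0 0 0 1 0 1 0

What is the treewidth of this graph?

A width-2 tree decomposition is:
Bags: B1 = {2, 4, 5}  B2 = {4, 5, 7}  B3 = {5, 6, 7}  B4 = {1, 5, 6}  B5 = {1, 3, 5}
Tree: B1–B2, B2–B3, B3–B4, B4–B5
Every bag has size at most 3, so the width is 3 − 1 = 2 and tw(G) ≤ 2. The edges 5–2–4–7–6–1–3–5 form a cycle, so G is not a tree and its treewidth is at least 2. Therefore the treewidth is 2.

2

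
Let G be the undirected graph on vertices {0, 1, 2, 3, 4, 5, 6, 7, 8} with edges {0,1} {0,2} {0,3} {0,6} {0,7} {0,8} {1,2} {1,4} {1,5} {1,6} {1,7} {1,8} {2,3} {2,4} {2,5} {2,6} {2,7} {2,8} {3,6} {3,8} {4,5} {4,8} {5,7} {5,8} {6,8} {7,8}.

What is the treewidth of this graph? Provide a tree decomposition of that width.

The largest bag has 5 vertices, giving width 4; this decomposition certifies tw(G) ≤ 4. On the other hand G contains the 5-clique {0, 1, 2, 6, 8}. A clique must lie in a single bag of any decomposition, so no decomposition can have width below 4. Hence tw(G) = 4 exactly.

Treewidth 4.
Bags: B1 = {1, 2, 5, 7, 8}  B2 = {0, 1, 2, 7, 8}  B3 = {1, 2, 4, 5, 8}  B4 = {0, 1, 2, 6, 8}  B5 = {0, 2, 3, 6, 8}
Tree: B1–B2, B1–B3, B2–B4, B4–B5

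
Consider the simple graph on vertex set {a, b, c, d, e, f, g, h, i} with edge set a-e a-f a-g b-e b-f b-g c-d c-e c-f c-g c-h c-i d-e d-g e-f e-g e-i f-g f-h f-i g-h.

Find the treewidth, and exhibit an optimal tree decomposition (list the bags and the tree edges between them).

Treewidth 3.
Bags: B1 = {c, e, f, i}  B2 = {c, e, f, g}  B3 = {c, f, g, h}  B4 = {c, d, e, g}  B5 = {b, e, f, g}  B6 = {a, e, f, g}
Tree: B1–B2, B2–B3, B2–B4, B2–B5, B2–B6

The largest bag has 4 vertices, giving width 3; this decomposition certifies tw(G) ≤ 3. For the lower bound, the 4 vertices {c, d, e, g} are pairwise adjacent, and any tree decomposition puts a clique entirely inside one bag — forcing width ≥ 3. The upper and lower bounds meet at 3, so that is the treewidth.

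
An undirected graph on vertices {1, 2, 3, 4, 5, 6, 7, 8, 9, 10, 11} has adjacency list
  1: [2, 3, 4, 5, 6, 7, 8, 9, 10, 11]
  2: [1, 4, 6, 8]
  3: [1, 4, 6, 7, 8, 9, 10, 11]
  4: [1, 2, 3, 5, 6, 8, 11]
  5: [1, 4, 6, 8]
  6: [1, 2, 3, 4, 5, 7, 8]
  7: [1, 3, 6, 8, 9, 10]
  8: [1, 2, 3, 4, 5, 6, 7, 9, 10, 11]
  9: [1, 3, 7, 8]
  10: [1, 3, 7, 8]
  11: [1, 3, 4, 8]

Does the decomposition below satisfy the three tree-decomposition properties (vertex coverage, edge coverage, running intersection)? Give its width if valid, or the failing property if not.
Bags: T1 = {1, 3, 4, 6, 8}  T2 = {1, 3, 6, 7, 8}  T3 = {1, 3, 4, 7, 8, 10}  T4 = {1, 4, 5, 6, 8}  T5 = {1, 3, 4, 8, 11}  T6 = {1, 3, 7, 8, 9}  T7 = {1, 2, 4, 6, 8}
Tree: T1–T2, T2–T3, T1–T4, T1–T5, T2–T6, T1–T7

A tree decomposition must satisfy three properties: every vertex lies in some bag; for every edge, both endpoints lie together in some bag; and for every vertex, the bags containing it form a connected subtree. Here bags containing vertex 4 are not connected in the tree, so the decomposition is invalid.

No — bags containing vertex 4 are not connected in the tree.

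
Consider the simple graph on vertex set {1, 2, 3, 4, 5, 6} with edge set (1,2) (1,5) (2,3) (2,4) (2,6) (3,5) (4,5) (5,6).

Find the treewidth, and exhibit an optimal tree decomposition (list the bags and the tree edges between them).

Treewidth 2.
One such decomposition:
Bags: B1 = {2, 4, 5}  B2 = {1, 2, 5}  B3 = {2, 3, 5}  B4 = {2, 5, 6}
Tree: B1–B2, B2–B3, B3–B4

The largest bag has 3 vertices, giving width 2; this decomposition certifies tw(G) ≤ 2. Since 2–4–5–1–2 is a cycle in G, G is not acyclic. Forests are exactly the graphs of treewidth ≤ 1, so tw(G) ≥ 2. The upper and lower bounds meet at 2, so that is the treewidth.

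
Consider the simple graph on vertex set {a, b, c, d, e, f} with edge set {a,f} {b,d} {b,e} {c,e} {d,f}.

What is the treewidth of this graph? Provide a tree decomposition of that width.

Treewidth 1.
One such decomposition:
Bags: B1 = {a, f}  B2 = {d, f}  B3 = {b, d}  B4 = {b, e}  B5 = {c, e}
Tree: B1–B2, B2–B3, B3–B4, B4–B5

The largest bag has 2 vertices, giving width 1; this decomposition certifies tw(G) ≤ 1. Since G has at least one edge (e.g. a–f), it is not an edgeless graph, so tw(G) ≥ 1. Combining the bounds, tw(G) = 1.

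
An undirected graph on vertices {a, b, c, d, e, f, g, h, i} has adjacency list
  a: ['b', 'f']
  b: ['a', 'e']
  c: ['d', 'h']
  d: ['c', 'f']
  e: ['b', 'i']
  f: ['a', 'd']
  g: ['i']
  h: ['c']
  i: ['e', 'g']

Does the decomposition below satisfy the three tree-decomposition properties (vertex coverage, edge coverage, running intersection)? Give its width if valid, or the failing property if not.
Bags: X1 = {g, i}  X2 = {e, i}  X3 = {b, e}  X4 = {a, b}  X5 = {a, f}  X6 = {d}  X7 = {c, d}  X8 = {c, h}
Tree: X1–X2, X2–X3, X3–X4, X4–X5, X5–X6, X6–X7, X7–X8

No — edge (f,d) lies in no bag.

A tree decomposition must satisfy three properties: every vertex lies in some bag; for every edge, both endpoints lie together in some bag; and for every vertex, the bags containing it form a connected subtree. Here edge (f,d) lies in no bag, so the decomposition is invalid.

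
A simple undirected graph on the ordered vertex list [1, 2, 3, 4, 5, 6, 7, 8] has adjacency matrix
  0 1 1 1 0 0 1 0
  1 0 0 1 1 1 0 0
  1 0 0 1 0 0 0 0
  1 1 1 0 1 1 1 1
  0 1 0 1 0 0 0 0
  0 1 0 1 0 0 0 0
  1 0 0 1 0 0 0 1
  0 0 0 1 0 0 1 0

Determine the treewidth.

A width-2 tree decomposition is:
Bags: B1 = {1, 3, 4}  B2 = {1, 2, 4}  B3 = {1, 4, 7}  B4 = {2, 4, 5}  B5 = {4, 7, 8}  B6 = {2, 4, 6}
Tree: B1–B2, B2–B3, B2–B4, B3–B5, B2–B6
Every bag has size at most 3, so the width is 3 − 1 = 2 and tw(G) ≤ 2. For the lower bound, the 3 vertices {4, 7, 8} are pairwise adjacent, and any tree decomposition puts a clique entirely inside one bag — forcing width ≥ 2. Hence tw(G) = 2 exactly.

2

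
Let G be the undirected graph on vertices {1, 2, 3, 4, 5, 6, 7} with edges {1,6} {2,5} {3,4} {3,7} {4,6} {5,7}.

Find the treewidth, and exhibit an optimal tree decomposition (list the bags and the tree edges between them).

Treewidth 1.
Bags: B1 = {2, 5}  B2 = {5, 7}  B3 = {3, 7}  B4 = {3, 4}  B5 = {4, 6}  B6 = {1, 6}
Tree: B1–B2, B2–B3, B3–B4, B4–B5, B5–B6

The largest bag has 2 vertices, giving width 1; this decomposition certifies tw(G) ≤ 1. G has an edge, so its treewidth is at least 1. Therefore the treewidth is 1.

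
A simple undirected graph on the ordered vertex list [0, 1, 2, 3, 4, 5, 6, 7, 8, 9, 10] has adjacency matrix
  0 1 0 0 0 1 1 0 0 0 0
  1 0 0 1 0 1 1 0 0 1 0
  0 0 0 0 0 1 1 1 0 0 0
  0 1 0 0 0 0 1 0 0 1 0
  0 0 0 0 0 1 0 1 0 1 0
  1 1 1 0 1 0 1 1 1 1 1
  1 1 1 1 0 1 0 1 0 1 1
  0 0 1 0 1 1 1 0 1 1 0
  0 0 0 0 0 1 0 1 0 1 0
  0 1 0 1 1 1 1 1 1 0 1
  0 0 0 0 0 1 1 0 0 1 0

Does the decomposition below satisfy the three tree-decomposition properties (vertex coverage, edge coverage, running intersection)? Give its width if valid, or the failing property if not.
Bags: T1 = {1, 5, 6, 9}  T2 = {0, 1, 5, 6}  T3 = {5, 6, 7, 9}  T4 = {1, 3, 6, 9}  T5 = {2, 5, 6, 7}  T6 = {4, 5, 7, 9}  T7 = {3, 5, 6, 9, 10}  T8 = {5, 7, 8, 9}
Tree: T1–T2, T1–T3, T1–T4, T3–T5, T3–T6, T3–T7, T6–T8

A tree decomposition must satisfy three properties: every vertex lies in some bag; for every edge, both endpoints lie together in some bag; and for every vertex, the bags containing it form a connected subtree. Here bags containing vertex 3 are not connected in the tree, so the decomposition is invalid.

No — bags containing vertex 3 are not connected in the tree.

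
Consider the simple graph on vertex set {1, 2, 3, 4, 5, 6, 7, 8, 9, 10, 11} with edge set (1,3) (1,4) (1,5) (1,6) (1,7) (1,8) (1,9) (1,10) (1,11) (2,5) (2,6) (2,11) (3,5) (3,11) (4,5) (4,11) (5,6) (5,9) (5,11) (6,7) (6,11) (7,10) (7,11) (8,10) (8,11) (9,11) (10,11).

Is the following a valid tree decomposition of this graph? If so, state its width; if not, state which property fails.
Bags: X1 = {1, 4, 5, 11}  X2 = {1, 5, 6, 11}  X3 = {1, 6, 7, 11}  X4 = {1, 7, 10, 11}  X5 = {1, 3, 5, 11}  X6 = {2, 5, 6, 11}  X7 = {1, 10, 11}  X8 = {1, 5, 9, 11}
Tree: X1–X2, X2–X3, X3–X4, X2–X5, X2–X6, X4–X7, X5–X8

No — vertex 8 appears in no bag.

A tree decomposition must satisfy three properties: every vertex lies in some bag; for every edge, both endpoints lie together in some bag; and for every vertex, the bags containing it form a connected subtree. Here vertex 8 appears in no bag, so the decomposition is invalid.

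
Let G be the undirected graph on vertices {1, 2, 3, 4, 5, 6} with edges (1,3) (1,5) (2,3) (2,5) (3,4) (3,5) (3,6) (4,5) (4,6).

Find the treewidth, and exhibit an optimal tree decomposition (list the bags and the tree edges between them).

Treewidth 2.
Bags: B1 = {2, 3, 5}  B2 = {3, 4, 5}  B3 = {1, 3, 5}  B4 = {3, 4, 6}
Tree: B1–B2, B2–B3, B2–B4

Each bag holds 3 vertices, so the decomposition has width 2, which upper-bounds the treewidth. Conversely, {1, 3, 5} is a clique of size 3, and the vertices of any clique must share a bag in every tree decomposition; so some bag has ≥ 3 vertices and tw(G) ≥ 2. Hence tw(G) = 2 exactly.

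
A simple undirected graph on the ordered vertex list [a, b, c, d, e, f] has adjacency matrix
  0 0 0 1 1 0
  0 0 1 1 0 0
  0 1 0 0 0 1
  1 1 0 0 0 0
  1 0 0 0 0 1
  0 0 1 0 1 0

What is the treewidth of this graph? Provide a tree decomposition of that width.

Each bag holds 3 vertices, so the decomposition has width 2, which upper-bounds the treewidth. For the lower bound, G contains the cycle b–c–f–e–a–d–b, so G is not a forest; only forests have treewidth ≤ 1, hence tw(G) ≥ 2. Therefore the treewidth is 2.

Treewidth 2.
One such decomposition:
Bags: B1 = {b, c, f}  B2 = {b, e, f}  B3 = {a, b, e}  B4 = {a, b, d}
Tree: B1–B2, B2–B3, B3–B4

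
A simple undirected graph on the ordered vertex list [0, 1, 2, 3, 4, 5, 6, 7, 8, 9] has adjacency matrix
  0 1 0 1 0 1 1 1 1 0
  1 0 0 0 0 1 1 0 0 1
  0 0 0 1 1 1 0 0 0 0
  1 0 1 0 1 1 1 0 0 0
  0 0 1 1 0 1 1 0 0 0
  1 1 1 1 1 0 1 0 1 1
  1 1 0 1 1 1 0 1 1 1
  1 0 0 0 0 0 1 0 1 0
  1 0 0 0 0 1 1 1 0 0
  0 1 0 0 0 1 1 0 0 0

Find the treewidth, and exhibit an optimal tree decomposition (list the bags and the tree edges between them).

Each bag holds 4 vertices, so the decomposition has width 3, which upper-bounds the treewidth. For the lower bound, the 4 vertices {2, 3, 4, 5} are pairwise adjacent, and any tree decomposition puts a clique entirely inside one bag — forcing width ≥ 3. The upper and lower bounds meet at 3, so that is the treewidth.

Treewidth 3.
One optimal decomposition is:
Bags: B1 = {3, 4, 5, 6}  B2 = {0, 3, 5, 6}  B3 = {0, 5, 6, 8}  B4 = {0, 6, 7, 8}  B5 = {2, 3, 4, 5}  B6 = {0, 1, 5, 6}  B7 = {1, 5, 6, 9}
Tree: B1–B2, B2–B3, B3–B4, B1–B5, B3–B6, B6–B7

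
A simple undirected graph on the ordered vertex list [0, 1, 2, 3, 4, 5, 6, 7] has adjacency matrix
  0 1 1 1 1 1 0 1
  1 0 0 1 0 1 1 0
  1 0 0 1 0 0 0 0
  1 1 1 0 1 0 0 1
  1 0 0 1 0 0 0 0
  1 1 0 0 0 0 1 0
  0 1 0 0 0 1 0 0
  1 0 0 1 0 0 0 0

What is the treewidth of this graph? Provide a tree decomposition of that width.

Treewidth 2.
One such decomposition:
Bags: B1 = {0, 1, 3}  B2 = {0, 2, 3}  B3 = {0, 3, 7}  B4 = {0, 3, 4}  B5 = {0, 1, 5}  B6 = {1, 5, 6}
Tree: B1–B2, B2–B3, B2–B4, B1–B5, B5–B6

The largest bag has 3 vertices, giving width 2; this decomposition certifies tw(G) ≤ 2. On the other hand G contains the 3-clique {0, 1, 3}. A clique must lie in a single bag of any decomposition, so no decomposition can have width below 2. The upper and lower bounds meet at 2, so that is the treewidth.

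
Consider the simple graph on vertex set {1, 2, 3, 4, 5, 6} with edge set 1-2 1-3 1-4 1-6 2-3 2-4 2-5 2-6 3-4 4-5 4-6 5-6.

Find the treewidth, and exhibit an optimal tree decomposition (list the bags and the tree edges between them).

Treewidth 3.
One such decomposition:
Bags: B1 = {1, 2, 4, 6}  B2 = {1, 2, 3, 4}  B3 = {2, 4, 5, 6}
Tree: B1–B2, B1–B3

The largest bag has 4 vertices, giving width 3; this decomposition certifies tw(G) ≤ 3. On the other hand G contains the 4-clique {1, 2, 3, 4}. A clique must lie in a single bag of any decomposition, so no decomposition can have width below 3. Therefore the treewidth is 3.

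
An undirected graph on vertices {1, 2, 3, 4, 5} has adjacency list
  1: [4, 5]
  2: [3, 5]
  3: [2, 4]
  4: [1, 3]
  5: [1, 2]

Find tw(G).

2

A width-2 tree decomposition is:
Bags: B1 = {1, 3, 4}  B2 = {1, 2, 3}  B3 = {1, 2, 5}
Tree: B1–B2, B2–B3
Each bag holds 3 vertices, so the decomposition has width 2, which upper-bounds the treewidth. The edges 1–4–3–2–5–1 form a cycle, so G is not a tree and its treewidth is at least 2. Therefore the treewidth is 2.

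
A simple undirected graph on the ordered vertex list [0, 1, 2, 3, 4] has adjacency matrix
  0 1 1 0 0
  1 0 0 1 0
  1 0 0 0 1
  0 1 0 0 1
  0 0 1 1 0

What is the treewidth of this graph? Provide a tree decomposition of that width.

Treewidth 2.
One optimal decomposition is:
Bags: B1 = {0, 1, 3}  B2 = {0, 2, 3}  B3 = {2, 3, 4}
Tree: B1–B2, B2–B3

Each bag holds 3 vertices, so the decomposition has width 2, which upper-bounds the treewidth. The edges 3–1–0–2–4–3 form a cycle, so G is not a tree and its treewidth is at least 2. The upper and lower bounds meet at 2, so that is the treewidth.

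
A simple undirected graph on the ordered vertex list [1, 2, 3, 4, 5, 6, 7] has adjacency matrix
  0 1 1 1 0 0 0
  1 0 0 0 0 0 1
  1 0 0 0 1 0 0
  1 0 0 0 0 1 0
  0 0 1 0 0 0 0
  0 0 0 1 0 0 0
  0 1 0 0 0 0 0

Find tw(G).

A width-1 tree decomposition is:
Bags: B1 = {1, 2}  B2 = {1, 4}  B3 = {1, 3}  B4 = {2, 7}  B5 = {4, 6}  B6 = {3, 5}
Tree: B1–B2, B2–B3, B1–B4, B2–B5, B3–B6
Every bag has size at most 2, so the width is 2 − 1 = 1 and tw(G) ≤ 1. Any graph with an edge has treewidth ≥ 1, and G has the edge 1–2. Therefore the treewidth is 1.

1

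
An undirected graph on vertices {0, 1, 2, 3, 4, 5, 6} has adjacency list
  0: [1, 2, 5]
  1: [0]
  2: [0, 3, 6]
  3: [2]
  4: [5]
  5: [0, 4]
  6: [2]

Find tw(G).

1

A width-1 tree decomposition is:
Bags: B1 = {0, 5}  B2 = {0, 2}  B3 = {2, 6}  B4 = {4, 5}  B5 = {0, 1}  B6 = {2, 3}
Tree: B1–B2, B2–B3, B1–B4, B2–B5, B3–B6
Every bag has size at most 2, so the width is 2 − 1 = 1 and tw(G) ≤ 1. Since G has at least one edge (e.g. 5–0), it is not an edgeless graph, so tw(G) ≥ 1. Therefore the treewidth is 1.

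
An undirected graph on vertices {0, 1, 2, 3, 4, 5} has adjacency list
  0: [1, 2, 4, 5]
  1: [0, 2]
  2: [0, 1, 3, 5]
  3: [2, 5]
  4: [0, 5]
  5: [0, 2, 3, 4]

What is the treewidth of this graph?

A width-2 tree decomposition is:
Bags: B1 = {2, 3, 5}  B2 = {0, 2, 5}  B3 = {0, 1, 2}  B4 = {0, 4, 5}
Tree: B1–B2, B2–B3, B2–B4
Each bag holds 3 vertices, so the decomposition has width 2, which upper-bounds the treewidth. Conversely, {0, 1, 2} is a clique of size 3, and the vertices of any clique must share a bag in every tree decomposition; so some bag has ≥ 3 vertices and tw(G) ≥ 2. Hence tw(G) = 2 exactly.

2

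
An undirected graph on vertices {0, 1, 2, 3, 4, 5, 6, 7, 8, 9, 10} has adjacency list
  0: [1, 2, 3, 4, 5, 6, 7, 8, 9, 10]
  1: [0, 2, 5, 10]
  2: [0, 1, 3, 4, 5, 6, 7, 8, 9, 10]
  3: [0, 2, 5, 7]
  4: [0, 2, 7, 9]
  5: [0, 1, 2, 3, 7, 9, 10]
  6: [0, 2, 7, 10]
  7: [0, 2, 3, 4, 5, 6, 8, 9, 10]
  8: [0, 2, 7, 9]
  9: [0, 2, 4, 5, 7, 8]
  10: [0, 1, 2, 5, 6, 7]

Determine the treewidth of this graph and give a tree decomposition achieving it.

Treewidth 4.
One such decomposition:
Bags: B1 = {0, 2, 5, 7, 9}  B2 = {0, 2, 4, 7, 9}  B3 = {0, 2, 5, 7, 10}  B4 = {0, 2, 3, 5, 7}  B5 = {0, 2, 7, 8, 9}  B6 = {0, 2, 6, 7, 10}  B7 = {0, 1, 2, 5, 10}
Tree: B1–B2, B1–B3, B3–B4, B1–B5, B3–B6, B3–B7

The largest bag has 5 vertices, giving width 4; this decomposition certifies tw(G) ≤ 4. For the lower bound, the 5 vertices {0, 1, 2, 5, 10} are pairwise adjacent, and any tree decomposition puts a clique entirely inside one bag — forcing width ≥ 4. Therefore the treewidth is 4.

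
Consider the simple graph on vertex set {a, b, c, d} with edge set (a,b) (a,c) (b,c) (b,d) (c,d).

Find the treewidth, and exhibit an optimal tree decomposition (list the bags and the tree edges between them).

Each bag holds 3 vertices, so the decomposition has width 2, which upper-bounds the treewidth. Conversely, {b, c, d} is a clique of size 3, and the vertices of any clique must share a bag in every tree decomposition; so some bag has ≥ 3 vertices and tw(G) ≥ 2. Combining the bounds, tw(G) = 2.

Treewidth 2.
Bags: B1 = {b, c, d}  B2 = {a, b, c}
Tree: B1–B2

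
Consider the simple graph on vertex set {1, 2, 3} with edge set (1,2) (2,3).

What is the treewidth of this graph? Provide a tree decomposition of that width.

Treewidth 1.
One optimal decomposition is:
Bags: B1 = {2, 3}  B2 = {1, 2}
Tree: B1–B2

Every bag has size at most 2, so the width is 2 − 1 = 1 and tw(G) ≤ 1. G has an edge, so its treewidth is at least 1. Therefore the treewidth is 1.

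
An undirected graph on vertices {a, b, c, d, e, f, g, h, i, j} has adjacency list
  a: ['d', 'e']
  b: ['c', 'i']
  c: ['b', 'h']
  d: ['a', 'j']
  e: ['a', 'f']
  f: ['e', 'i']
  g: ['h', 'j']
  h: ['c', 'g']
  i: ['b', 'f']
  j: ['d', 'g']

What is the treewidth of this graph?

2

A width-2 tree decomposition is:
Bags: B1 = {b, c, i}  B2 = {c, f, i}  B3 = {c, e, f}  B4 = {a, c, e}  B5 = {a, c, d}  B6 = {c, d, j}  B7 = {c, g, j}  B8 = {c, g, h}
Tree: B1–B2, B2–B3, B3–B4, B4–B5, B5–B6, B6–B7, B7–B8
The largest bag has 3 vertices, giving width 2; this decomposition certifies tw(G) ≤ 2. Since c–b–i–f–e–a–d–j–g–h–c is a cycle in G, G is not acyclic. Forests are exactly the graphs of treewidth ≤ 1, so tw(G) ≥ 2. Combining the bounds, tw(G) = 2.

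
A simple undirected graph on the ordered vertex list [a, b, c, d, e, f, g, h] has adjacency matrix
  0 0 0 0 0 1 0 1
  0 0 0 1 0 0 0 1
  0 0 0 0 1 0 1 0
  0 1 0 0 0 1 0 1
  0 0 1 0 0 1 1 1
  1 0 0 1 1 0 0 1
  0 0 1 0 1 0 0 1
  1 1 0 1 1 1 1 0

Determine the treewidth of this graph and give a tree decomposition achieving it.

Treewidth 2.
One such decomposition:
Bags: B1 = {e, g, h}  B2 = {e, f, h}  B3 = {d, f, h}  B4 = {b, d, h}  B5 = {a, f, h}  B6 = {c, e, g}
Tree: B1–B2, B2–B3, B3–B4, B2–B5, B1–B6

Every bag has size at most 3, so the width is 3 − 1 = 2 and tw(G) ≤ 2. For the lower bound, the 3 vertices {e, g, h} are pairwise adjacent, and any tree decomposition puts a clique entirely inside one bag — forcing width ≥ 2. The upper and lower bounds meet at 2, so that is the treewidth.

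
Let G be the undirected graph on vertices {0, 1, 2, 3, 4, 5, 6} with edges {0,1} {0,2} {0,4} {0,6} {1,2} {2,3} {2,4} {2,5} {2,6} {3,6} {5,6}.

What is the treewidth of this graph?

2

A width-2 tree decomposition is:
Bags: B1 = {0, 2, 4}  B2 = {0, 2, 6}  B3 = {0, 1, 2}  B4 = {2, 3, 6}  B5 = {2, 5, 6}
Tree: B1–B2, B1–B3, B2–B4, B4–B5
The largest bag has 3 vertices, giving width 2; this decomposition certifies tw(G) ≤ 2. For the lower bound, the 3 vertices {0, 1, 2} are pairwise adjacent, and any tree decomposition puts a clique entirely inside one bag — forcing width ≥ 2. Therefore the treewidth is 2.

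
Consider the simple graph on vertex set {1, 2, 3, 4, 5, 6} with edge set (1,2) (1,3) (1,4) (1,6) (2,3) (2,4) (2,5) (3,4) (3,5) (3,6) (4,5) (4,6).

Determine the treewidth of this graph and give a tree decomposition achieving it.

The largest bag has 4 vertices, giving width 3; this decomposition certifies tw(G) ≤ 3. Conversely, {1, 2, 3, 4} is a clique of size 4, and the vertices of any clique must share a bag in every tree decomposition; so some bag has ≥ 4 vertices and tw(G) ≥ 3. Therefore the treewidth is 3.

Treewidth 3.
Bags: B1 = {1, 3, 4, 6}  B2 = {1, 2, 3, 4}  B3 = {2, 3, 4, 5}
Tree: B1–B2, B2–B3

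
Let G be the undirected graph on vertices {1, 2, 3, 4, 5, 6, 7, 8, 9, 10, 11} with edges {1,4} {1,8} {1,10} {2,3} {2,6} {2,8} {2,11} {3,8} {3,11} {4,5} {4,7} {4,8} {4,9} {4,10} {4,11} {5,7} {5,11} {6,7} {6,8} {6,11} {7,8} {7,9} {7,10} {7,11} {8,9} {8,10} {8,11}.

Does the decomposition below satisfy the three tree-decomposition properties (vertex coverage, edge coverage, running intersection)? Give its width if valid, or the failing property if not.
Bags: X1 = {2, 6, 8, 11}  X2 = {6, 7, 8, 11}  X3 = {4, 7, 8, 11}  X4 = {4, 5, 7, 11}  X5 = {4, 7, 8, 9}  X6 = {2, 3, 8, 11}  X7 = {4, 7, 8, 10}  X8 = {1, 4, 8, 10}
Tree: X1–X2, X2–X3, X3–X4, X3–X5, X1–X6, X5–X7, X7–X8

Every vertex of G appears in some bag (union = {1, 2, 3, 4, 5, 6, 7, 8, 9, 10, 11}); every edge is covered by a bag; and for each vertex v the set of bags containing v is connected in the bag tree. The decomposition is therefore valid. The largest bag has 4 vertices, so the width is 3.

Yes; width 3.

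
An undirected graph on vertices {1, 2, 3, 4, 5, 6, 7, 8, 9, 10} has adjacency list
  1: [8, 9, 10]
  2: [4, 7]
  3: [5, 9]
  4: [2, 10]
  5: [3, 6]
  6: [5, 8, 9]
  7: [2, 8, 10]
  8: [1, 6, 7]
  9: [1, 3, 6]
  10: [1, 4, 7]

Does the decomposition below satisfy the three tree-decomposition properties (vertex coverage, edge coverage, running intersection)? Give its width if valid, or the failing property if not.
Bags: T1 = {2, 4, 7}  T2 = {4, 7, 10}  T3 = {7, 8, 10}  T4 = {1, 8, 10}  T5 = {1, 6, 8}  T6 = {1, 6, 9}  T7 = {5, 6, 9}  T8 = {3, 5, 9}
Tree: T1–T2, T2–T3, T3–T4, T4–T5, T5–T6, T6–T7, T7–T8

Yes; width 2.

Vertex coverage: the bags together contain {1, 2, 3, 4, 5, 6, 7, 8, 9, 10}, the full vertex set. Edge coverage: each edge of G has both endpoints in at least one bag. Running intersection: for every vertex, the bags containing it form a connected subtree. All three properties hold, so this is a valid tree decomposition of width max|bag| − 1 = 2, and hence tw(G) ≤ 2.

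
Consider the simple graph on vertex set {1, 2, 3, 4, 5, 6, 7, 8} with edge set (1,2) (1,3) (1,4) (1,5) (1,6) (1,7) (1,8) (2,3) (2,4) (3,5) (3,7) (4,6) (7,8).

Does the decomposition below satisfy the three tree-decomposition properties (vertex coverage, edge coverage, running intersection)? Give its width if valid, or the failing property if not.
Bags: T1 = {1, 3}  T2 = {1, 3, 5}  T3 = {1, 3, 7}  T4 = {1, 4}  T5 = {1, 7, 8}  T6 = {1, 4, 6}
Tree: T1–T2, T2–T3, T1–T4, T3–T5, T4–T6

No — vertex 2 appears in no bag.

A tree decomposition must satisfy three properties: every vertex lies in some bag; for every edge, both endpoints lie together in some bag; and for every vertex, the bags containing it form a connected subtree. Here vertex 2 appears in no bag, so the decomposition is invalid.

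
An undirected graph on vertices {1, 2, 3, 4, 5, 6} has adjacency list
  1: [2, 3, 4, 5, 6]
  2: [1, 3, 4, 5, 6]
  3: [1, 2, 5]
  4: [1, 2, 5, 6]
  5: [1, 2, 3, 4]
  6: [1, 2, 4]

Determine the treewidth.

A width-3 tree decomposition is:
Bags: B1 = {1, 2, 4, 5}  B2 = {1, 2, 4, 6}  B3 = {1, 2, 3, 5}
Tree: B1–B2, B1–B3
Each bag holds 4 vertices, so the decomposition has width 3, which upper-bounds the treewidth. On the other hand G contains the 4-clique {1, 2, 3, 5}. A clique must lie in a single bag of any decomposition, so no decomposition can have width below 3. Combining the bounds, tw(G) = 3.

3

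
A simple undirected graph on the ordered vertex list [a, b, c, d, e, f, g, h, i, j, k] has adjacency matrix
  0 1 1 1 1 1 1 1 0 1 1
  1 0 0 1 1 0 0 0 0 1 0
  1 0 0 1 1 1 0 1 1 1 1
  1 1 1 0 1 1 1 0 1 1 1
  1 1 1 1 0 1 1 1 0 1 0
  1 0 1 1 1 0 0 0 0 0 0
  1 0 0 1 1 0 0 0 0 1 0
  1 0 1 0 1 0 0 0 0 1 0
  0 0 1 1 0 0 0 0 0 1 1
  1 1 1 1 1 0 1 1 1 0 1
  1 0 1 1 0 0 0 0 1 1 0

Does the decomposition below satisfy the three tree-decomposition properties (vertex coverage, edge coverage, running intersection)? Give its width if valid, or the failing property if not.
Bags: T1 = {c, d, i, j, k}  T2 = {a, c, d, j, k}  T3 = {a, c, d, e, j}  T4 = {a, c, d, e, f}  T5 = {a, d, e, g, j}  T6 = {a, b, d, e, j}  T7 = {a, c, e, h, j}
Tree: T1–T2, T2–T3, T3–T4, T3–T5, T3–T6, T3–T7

Every vertex of G appears in some bag (union = {a, b, c, d, e, f, g, h, i, j, k}); every edge is covered by a bag; and for each vertex v the set of bags containing v is connected in the bag tree. The decomposition is therefore valid. The largest bag has 5 vertices, so the width is 4.

Yes; width 4.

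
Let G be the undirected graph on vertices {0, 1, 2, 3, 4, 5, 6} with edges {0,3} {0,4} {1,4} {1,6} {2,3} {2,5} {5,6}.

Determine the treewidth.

A width-2 tree decomposition is:
Bags: B1 = {0, 3, 4}  B2 = {1, 3, 4}  B3 = {1, 3, 6}  B4 = {3, 5, 6}  B5 = {2, 3, 5}
Tree: B1–B2, B2–B3, B3–B4, B4–B5
Every bag has size at most 3, so the width is 3 − 1 = 2 and tw(G) ≤ 2. Since 3–0–4–1–6–5–2–3 is a cycle in G, G is not acyclic. Forests are exactly the graphs of treewidth ≤ 1, so tw(G) ≥ 2. Therefore the treewidth is 2.

2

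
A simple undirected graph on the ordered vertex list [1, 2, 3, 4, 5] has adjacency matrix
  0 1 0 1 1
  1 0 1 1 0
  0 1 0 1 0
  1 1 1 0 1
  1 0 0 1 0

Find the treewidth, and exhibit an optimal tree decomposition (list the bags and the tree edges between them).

Each bag holds 3 vertices, so the decomposition has width 2, which upper-bounds the treewidth. For the lower bound, the 3 vertices {1, 2, 4} are pairwise adjacent, and any tree decomposition puts a clique entirely inside one bag — forcing width ≥ 2. Hence tw(G) = 2 exactly.

Treewidth 2.
One optimal decomposition is:
Bags: B1 = {1, 2, 4}  B2 = {1, 4, 5}  B3 = {2, 3, 4}
Tree: B1–B2, B1–B3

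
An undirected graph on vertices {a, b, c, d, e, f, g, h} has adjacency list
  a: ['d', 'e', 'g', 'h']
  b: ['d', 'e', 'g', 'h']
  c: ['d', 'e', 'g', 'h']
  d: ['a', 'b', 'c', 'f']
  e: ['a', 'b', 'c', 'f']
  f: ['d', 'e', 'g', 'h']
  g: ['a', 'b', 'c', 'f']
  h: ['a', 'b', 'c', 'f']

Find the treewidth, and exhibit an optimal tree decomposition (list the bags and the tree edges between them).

The largest bag has 5 vertices, giving width 4; this decomposition certifies tw(G) ≤ 4. For the lower bound: the 5 vertex sets {f,h}, {c,e}, {a,d}, {b}, {g} are disjoint, each induces a connected subgraph, and every pair is joined by at least one edge of G. Contracting each set to a single vertex therefore yields K_{5} as a minor, and since treewidth is minor-monotone, tw(G) ≥ tw(K_{5}) = 4. Hence tw(G) = 4 exactly.

Treewidth 4.
One such decomposition:
Bags: B1 = {a, b, c, f, h}  B2 = {a, b, c, e, f}  B3 = {a, b, c, d, f}  B4 = {a, b, c, f, g}
Tree: B1–B2, B2–B3, B3–B4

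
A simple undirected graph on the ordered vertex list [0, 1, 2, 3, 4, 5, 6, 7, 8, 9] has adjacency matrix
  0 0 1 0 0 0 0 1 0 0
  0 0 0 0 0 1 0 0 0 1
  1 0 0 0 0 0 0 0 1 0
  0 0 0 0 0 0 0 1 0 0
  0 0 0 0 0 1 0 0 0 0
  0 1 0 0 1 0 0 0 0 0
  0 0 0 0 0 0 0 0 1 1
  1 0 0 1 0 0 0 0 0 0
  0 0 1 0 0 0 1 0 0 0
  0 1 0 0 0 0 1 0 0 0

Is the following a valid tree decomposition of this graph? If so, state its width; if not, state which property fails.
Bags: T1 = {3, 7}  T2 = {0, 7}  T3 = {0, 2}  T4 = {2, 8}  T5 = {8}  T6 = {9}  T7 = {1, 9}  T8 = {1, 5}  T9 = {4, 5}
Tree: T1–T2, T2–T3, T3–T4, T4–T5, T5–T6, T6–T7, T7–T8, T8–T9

No — vertex 6 appears in no bag.

A tree decomposition must satisfy three properties: every vertex lies in some bag; for every edge, both endpoints lie together in some bag; and for every vertex, the bags containing it form a connected subtree. Here vertex 6 appears in no bag, so the decomposition is invalid.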